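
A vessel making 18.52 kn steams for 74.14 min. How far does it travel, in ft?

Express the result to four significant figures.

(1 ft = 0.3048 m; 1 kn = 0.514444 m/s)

18.52 kn × 0.514444 = 9.5275 m/s
74.14 min × 60 = 4448.4 s
d = v × t = 9.5275 m/s × 4448.4 s = 42382.1 m
42382.1 m ÷ (0.3048 m/ft) = 139049 ft

1.390×10⁵ ft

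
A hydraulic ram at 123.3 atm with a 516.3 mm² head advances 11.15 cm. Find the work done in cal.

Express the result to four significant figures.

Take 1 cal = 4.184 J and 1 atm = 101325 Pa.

123.3 atm → 1.24934×10⁷ Pa
516.3 mm² → 5.163×10⁻⁴ m²
F = P × A = 1.24934×10⁷ × 5.163×10⁻⁴ = 6450.34 N
11.15 cm → 0.1115 m
W = F × d = 6450.34 × 0.1115 = 719.213 J
In cal: 719.213 / 4.184 = 171.896 cal

171.9 cal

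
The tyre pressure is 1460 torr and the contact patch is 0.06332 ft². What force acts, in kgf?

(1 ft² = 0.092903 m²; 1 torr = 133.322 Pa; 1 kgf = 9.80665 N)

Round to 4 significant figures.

116.8 kgf

1460 torr × 133.322 = 194650 Pa
0.06332 ft² × 0.092903 = 0.00588262 m²
F = P × A = 194650 Pa × 0.00588262 m² = 1145.05 N
1145.05 N ÷ (9.80665 N/kgf) = 116.763 kgf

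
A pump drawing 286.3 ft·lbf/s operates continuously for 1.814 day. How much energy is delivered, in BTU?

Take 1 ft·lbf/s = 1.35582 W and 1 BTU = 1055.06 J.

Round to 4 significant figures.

286.3 ft·lbf/s × 1.35582 = 388.171 W
1.814 day × 86400 = 156730 s
E = P × t = 388.171 W × 156730 s = 6.0838×10⁷ J
6.0838×10⁷ J ÷ (1055.06 J/BTU) = 57663.1 BTU

5.766×10⁴ BTU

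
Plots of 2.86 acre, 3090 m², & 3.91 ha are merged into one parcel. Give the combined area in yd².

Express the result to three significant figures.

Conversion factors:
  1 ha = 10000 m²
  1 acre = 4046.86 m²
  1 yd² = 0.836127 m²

6.43×10⁴ yd²

2.86 acre × 4046.86 = 11574 m²
3090 m² (already m²)
3.91 ha × 10000 = 39100 m²
Total: 11574 + 3090 + 39100 = 53764 m²
In yd²: 53764 / 0.836127 = 64301.2 yd²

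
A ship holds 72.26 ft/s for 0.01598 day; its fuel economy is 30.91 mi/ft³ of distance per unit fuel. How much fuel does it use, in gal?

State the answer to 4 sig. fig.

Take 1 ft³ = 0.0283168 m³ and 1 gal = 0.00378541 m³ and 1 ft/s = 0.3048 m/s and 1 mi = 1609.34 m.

4.573 gal

72.26 ft/s → 22.0248 m/s
0.01598 day → 1380.67 s
d = v × t = 22.0248 × 1380.67 = 30409 m
30.91 mi/ft³ → 1.75672×10⁶ m/m³
V = d / (distance per unit fuel) = 30409 / 1.75672×10⁶ = 0.0173101 m³
In gal: 0.0173101 / 0.00378541 = 4.57285 gal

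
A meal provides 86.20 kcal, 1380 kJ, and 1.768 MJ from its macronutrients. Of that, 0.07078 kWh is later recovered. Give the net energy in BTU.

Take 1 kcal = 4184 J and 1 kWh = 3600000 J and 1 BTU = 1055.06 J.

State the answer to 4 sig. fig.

86.20 kcal × 4184 = 360661 J
1380 kJ × 1000 = 1.38×10⁶ J
1.768 MJ × 1000000 = 1.768×10⁶ J
0.07078 kWh × 3600000 = 254808 J
Net: 360661 + 1.38×10⁶ + 1.768×10⁶ − 254808 = 3.25385×10⁶ J
In BTU: 3.25385×10⁶ / 1055.06 = 3084.04 BTU

3084 BTU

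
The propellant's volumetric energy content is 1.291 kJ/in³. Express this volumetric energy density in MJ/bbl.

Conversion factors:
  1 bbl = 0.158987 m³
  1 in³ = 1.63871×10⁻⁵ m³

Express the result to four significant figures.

1.291 kJ/in³ × 1000 J/kJ ÷ 1.63871×10⁻⁵ m³/in³ = 7.87815×10⁷ J/m³
7.87815×10⁷ J/m³ ÷ 1000000 J/MJ × 0.158987 m³/bbl = 12.5252 MJ/bbl

12.53 MJ/bbl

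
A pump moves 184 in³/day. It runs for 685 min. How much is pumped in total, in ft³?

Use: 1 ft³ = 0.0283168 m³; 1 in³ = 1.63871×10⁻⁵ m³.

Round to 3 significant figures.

184 in³/day → 3.48985×10⁻⁸ m³/s
685 min → 41100 s
V = Q × t = 3.48985×10⁻⁸ × 41100 = 0.00143433 m³
In ft³: 0.00143433 / 0.0283168 = 0.050653 ft³

0.0507 ft³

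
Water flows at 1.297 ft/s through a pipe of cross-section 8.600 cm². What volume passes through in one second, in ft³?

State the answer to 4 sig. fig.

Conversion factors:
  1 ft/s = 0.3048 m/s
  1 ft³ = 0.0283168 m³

1.297 ft/s × 0.3048 = 0.395326 m/s
8.600 cm² × 0.0001 = 8.6×10⁻⁴ m²
V = v × A × t = 0.395326 m/s × 8.6×10⁻⁴ m² × 1 s = 3.3998×10⁻⁴ m³
3.3998×10⁻⁴ m³ ÷ (0.0283168 m³/ft³) = 0.0120063 ft³

0.01201 ft³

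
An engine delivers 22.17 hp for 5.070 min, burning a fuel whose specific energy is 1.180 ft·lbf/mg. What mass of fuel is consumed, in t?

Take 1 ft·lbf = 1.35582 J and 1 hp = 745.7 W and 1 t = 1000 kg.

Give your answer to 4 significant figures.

0.003143 t

22.17 hp → 16532.2 W
5.070 min → 304.2 s
E = P × t = 16532.2 × 304.2 = 5.0291×10⁶ J
1.180 ft·lbf/mg → 1.59987×10⁶ J/kg
m = E / e_s = 5.0291×10⁶ / 1.59987×10⁶ = 3.14344 kg
In t: 3.14344 / 1000 = 0.00314344 t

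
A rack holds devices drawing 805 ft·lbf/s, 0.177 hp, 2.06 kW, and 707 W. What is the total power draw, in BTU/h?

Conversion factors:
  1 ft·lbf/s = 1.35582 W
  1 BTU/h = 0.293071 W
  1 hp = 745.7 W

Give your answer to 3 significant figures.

805 ft·lbf/s × 1.35582 = 1091.44 W
0.177 hp × 745.7 = 131.989 W
2.06 kW × 1000 = 2060 W
707 W (already W)
Sum: 1091.44 + 131.989 + 2060 + 707 = 3990.43 W
In BTU/h: 3990.43 / 0.293071 = 13615.9 BTU/h

1.36×10⁴ BTU/h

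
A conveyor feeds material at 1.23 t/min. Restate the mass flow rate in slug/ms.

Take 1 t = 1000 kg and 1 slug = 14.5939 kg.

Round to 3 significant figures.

1.23 t/min × 1000 kg/t ÷ 60 s/min = 20.5 kg/s
20.5 kg/s ÷ 14.5939 kg/slug × 0.001 s/ms = 0.0014047 slug/ms

0.00140 slug/ms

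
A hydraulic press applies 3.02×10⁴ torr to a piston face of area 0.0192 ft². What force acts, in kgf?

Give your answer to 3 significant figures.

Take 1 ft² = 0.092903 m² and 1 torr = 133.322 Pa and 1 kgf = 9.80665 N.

732 kgf

3.02×10⁴ torr × 133.322 → 4.02632×10⁶ Pa
0.0192 ft² × 0.092903 → 0.00178374 m²
F = P × A = 4.02632×10⁶ Pa × 0.00178374 m² = 7181.91 N
7181.91 N ÷ (9.80665 N/kgf) = 732.351 kgf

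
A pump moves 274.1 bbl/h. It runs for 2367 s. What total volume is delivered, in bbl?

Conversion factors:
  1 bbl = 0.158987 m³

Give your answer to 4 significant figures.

274.1 bbl/h → 0.0121051 m³/s
V = Q × t = 0.0121051 × 2367 = 28.6528 m³
In bbl: 28.6528 / 0.158987 = 180.221 bbl

180.2 bbl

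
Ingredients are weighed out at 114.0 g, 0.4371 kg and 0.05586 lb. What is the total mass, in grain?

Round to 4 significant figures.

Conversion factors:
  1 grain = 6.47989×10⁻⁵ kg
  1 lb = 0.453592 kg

114.0 g × 0.001 = 0.114 kg
0.4371 kg (already kg)
0.05586 lb × 0.453592 = 0.0253376 kg
Total: 0.114 + 0.4371 + 0.0253376 = 0.576438 kg
In grain: 0.576438 / 6.47989×10⁻⁵ = 8895.8 grain

8896 grain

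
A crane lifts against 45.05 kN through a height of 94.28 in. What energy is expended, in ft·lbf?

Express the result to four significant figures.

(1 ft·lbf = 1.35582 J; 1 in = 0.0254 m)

7.957×10⁴ ft·lbf

45.05 kN × 1000 = 45050 N
94.28 in × 0.0254 = 2.39471 m
W = F × d = 45050 N × 2.39471 m = 107882 J
107882 J ÷ (1.35582 J/ft·lbf) = 79569.6 ft·lbf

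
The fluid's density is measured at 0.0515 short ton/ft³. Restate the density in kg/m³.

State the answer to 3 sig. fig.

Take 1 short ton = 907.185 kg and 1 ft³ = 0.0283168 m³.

0.0515 short ton/ft³ × 907.185 kg/short ton ÷ 0.0283168 m³/ft³ = 1649.9 kg/m³
1649.9 kg/m³  = 1649.9 kg/m³

1650 kg/m³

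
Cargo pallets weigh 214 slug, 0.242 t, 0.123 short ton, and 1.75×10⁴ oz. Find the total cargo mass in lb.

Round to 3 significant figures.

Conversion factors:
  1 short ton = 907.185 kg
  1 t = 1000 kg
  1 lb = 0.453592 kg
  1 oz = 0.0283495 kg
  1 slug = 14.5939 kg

8760 lb

214 slug × 14.5939 = 3123.09 kg
0.242 t × 1000 = 242 kg
0.123 short ton × 907.185 = 111.584 kg
1.75×10⁴ oz × 0.0283495 = 496.116 kg
Total: 3123.09 + 242 + 111.584 + 496.116 = 3972.79 kg
In lb: 3972.79 / 0.453592 = 8758.51 lb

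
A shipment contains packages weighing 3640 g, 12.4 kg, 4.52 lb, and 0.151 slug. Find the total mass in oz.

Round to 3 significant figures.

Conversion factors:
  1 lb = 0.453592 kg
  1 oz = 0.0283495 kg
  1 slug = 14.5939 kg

716 oz

3640 g × 0.001 = 3.64 kg
12.4 kg (already kg)
4.52 lb × 0.453592 = 2.05024 kg
0.151 slug × 14.5939 = 2.20368 kg
Total: 3.64 + 12.4 + 2.05024 + 2.20368 = 20.2939 kg
In oz: 20.2939 / 0.0283495 = 715.847 oz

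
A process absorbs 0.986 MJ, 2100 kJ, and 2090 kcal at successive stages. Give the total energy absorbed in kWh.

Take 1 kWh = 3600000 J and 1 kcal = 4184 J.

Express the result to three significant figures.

3.29 kWh

0.986 MJ × 1000000 = 986000 J
2100 kJ × 1000 = 2.1×10⁶ J
2090 kcal × 4184 = 8.74456×10⁶ J
Sum: 986000 + 2.1×10⁶ + 8.74456×10⁶ = 1.18306×10⁷ J
In kWh: 1.18306×10⁷ / 3600000 = 3.28628 kWh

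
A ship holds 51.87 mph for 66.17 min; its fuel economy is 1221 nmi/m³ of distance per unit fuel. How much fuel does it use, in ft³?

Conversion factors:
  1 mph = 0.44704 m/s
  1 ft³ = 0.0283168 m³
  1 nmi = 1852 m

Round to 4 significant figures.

51.87 mph → 23.188 m/s
66.17 min → 3970.2 s
d = v × t = 23.188 × 3970.2 = 92061 m
1221 nmi/m³ → 2.26129×10⁶ m/m³
V = d / (distance per unit fuel) = 92061 / 2.26129×10⁶ = 0.0407117 m³
In ft³: 0.0407117 / 0.0283168 = 1.43772 ft³

1.438 ft³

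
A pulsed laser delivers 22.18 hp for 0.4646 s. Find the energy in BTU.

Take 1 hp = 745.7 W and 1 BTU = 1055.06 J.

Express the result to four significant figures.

22.18 hp × 745.7 = 16539.6 W
E = P × t = 16539.6 W × 0.4646 s = 7684.3 J
7684.3 J ÷ (1055.06 J/BTU) = 7.28328 BTU

7.283 BTU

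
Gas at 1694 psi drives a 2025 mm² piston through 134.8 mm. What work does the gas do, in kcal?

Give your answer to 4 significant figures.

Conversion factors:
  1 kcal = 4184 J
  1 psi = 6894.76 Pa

1694 psi → 1.16797×10⁷ Pa
2025 mm² → 0.002025 m²
F = P × A = 1.16797×10⁷ × 0.002025 = 23651.4 N
134.8 mm → 0.1348 m
W = F × d = 23651.4 × 0.1348 = 3188.21 J
In kcal: 3188.21 / 4184 = 0.762 kcal

0.7620 kcal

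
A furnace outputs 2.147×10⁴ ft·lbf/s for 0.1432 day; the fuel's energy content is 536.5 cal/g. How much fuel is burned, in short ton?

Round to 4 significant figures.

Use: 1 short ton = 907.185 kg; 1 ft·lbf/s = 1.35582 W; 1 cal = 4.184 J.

2.147×10⁴ ft·lbf/s → 29109.5 W
0.1432 day → 12372.5 s
E = P × t = 29109.5 × 12372.5 = 3.60157×10⁸ J
536.5 cal/g → 2.24472×10⁶ J/kg
m = E / e_s = 3.60157×10⁸ / 2.24472×10⁶ = 160.446 kg
In short ton: 160.446 / 907.185 = 0.176861 short ton

0.1769 short ton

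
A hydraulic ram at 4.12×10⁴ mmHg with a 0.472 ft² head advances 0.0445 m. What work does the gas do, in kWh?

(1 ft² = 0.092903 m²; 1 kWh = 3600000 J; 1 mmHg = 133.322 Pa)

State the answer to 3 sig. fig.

4.12×10⁴ mmHg → 5.49287×10⁶ Pa
0.472 ft² → 0.0438502 m²
F = P × A = 5.49287×10⁶ × 0.0438502 = 240863 N
W = F × d = 240863 × 0.0445 = 10718.4 J
In kWh: 10718.4 / 3600000 = 0.00297733 kWh

0.00298 kWh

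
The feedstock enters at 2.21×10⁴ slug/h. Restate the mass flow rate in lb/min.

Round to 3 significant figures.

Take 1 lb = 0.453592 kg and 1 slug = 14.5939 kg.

1.19×10⁴ lb/min

2.21×10⁴ slug/h × 14.5939 kg/slug ÷ 3600 s/h = 89.5903 kg/s
89.5903 kg/s ÷ 0.453592 kg/lb × 60 s/min = 11850.8 lb/min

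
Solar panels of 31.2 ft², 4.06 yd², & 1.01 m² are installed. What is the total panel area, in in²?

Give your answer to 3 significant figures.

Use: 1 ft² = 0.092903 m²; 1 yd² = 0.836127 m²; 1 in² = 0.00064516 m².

1.13×10⁴ in²

31.2 ft² × 0.092903 = 2.89857 m²
4.06 yd² × 0.836127 = 3.39468 m²
1.01 m² (already m²)
Sum: 2.89857 + 3.39468 + 1.01 = 7.30325 m²
In in²: 7.30325 / 0.00064516 = 11320.1 in²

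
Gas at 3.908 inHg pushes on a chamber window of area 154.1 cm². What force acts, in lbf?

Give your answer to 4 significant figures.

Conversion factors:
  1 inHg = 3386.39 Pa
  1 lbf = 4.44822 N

3.908 inHg × 3386.39 = 13234 Pa
154.1 cm² × 0.0001 = 0.01541 m²
F = P × A = 13234 Pa × 0.01541 m² = 203.936 N
203.936 N ÷ (4.44822 N/lbf) = 45.8467 lbf

45.85 lbf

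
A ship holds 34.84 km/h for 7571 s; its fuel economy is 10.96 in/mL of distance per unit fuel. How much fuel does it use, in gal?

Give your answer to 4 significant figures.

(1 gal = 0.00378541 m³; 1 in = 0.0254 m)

34.84 km/h → 9.67778 m/s
d = v × t = 9.67778 × 7571 = 73270.5 m
10.96 in/mL → 278384 m/m³
V = d / (distance per unit fuel) = 73270.5 / 278384 = 0.263199 m³
In gal: 0.263199 / 0.00378541 = 69.5299 gal

69.53 gal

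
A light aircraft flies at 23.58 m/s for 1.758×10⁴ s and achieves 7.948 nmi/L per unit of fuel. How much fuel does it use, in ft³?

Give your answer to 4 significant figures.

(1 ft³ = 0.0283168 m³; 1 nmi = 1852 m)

0.9945 ft³

d = v × t = 23.58 × 17580 = 414536 m
7.948 nmi/L → 1.47197×10⁷ m/m³
V = d / (distance per unit fuel) = 414536 / 1.47197×10⁷ = 0.028162 m³
In ft³: 0.028162 / 0.0283168 = 0.994533 ft³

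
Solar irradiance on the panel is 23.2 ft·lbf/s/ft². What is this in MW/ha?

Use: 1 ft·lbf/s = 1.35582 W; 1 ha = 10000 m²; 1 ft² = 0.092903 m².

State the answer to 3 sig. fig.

23.2 ft·lbf/s/ft² × 1.35582 W/ft·lbf/s ÷ 0.092903 m²/ft² = 338.579 W/m²
338.579 W/m² ÷ 1000000 W/MW × 10000 m²/ha = 3.38579 MW/ha

3.39 MW/ha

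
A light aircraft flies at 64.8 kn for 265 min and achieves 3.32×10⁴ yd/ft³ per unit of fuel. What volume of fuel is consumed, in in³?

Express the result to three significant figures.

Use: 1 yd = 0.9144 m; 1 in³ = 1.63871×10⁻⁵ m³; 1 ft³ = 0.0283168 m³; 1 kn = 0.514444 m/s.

64.8 kn → 33.336 m/s
265 min → 15900 s
d = v × t = 33.336 × 15900 = 530042 m
3.32×10⁴ yd/ft³ → 1.07209×10⁶ m/m³
V = d / (distance per unit fuel) = 530042 / 1.07209×10⁶ = 0.494401 m³
In in³: 0.494401 / 1.63871×10⁻⁵ = 30170.1 in³

3.02×10⁴ in³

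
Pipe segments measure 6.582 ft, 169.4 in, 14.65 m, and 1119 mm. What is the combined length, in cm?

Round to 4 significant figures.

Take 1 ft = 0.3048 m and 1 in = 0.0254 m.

6.582 ft × 0.3048 = 2.00619 m
169.4 in × 0.0254 = 4.30276 m
14.65 m (already m)
1119 mm × 0.001 = 1.119 m
Combined: 2.00619 + 4.30276 + 14.65 + 1.119 = 22.078 m
In cm: 22.078 / 0.01 = 2207.8 cm

2208 cm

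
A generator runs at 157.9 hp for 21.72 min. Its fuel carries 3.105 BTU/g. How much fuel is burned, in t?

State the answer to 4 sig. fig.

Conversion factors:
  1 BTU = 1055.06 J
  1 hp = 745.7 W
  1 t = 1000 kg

157.9 hp → 117746 W
21.72 min → 1303.2 s
E = P × t = 117746 × 1303.2 = 1.53447×10⁸ J
3.105 BTU/g → 3.27596×10⁶ J/kg
m = E / e_s = 1.53447×10⁸ / 3.27596×10⁶ = 46.8403 kg
In t: 46.8403 / 1000 = 0.0468403 t

0.04684 t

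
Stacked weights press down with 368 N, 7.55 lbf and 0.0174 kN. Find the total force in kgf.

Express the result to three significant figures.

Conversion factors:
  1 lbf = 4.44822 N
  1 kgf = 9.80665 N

42.7 kgf

368 N (already N)
7.55 lbf × 4.44822 = 33.5841 N
0.0174 kN × 1000 = 17.4 N
Combined: 368 + 33.5841 + 17.4 = 418.984 N
In kgf: 418.984 / 9.80665 = 42.7245 kgf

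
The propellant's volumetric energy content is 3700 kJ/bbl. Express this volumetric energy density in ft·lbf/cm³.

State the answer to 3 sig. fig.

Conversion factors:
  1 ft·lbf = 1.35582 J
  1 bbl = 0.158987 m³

17.2 ft·lbf/cm³

3700 kJ/bbl × 1000 J/kJ ÷ 0.158987 m³/bbl = 2.32723×10⁷ J/m³
2.32723×10⁷ J/m³ ÷ 1.35582 J/ft·lbf × 10⁻⁶ m³/cm³ = 17.1647 ft·lbf/cm³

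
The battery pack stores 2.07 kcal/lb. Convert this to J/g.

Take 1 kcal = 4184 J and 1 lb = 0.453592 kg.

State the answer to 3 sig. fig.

2.07 kcal/lb × 4184 J/kcal ÷ 0.453592 kg/lb = 19094 J/kg
19094 J/kg × 0.001 kg/g = 19.094 J/g

19.1 J/g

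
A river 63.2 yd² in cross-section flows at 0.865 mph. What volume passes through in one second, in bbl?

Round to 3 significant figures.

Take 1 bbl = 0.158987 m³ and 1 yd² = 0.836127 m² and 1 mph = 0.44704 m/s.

129 bbl

0.865 mph × 0.44704 = 0.38669 m/s
63.2 yd² × 0.836127 = 52.8432 m²
V = v × A × t = 0.38669 m/s × 52.8432 m² × 1 s = 20.4339 m³
20.4339 m³ ÷ (0.158987 m³/bbl) = 128.526 bbl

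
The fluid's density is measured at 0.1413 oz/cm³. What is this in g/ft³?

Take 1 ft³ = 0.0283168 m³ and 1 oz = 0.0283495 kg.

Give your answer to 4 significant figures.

1.134×10⁵ g/ft³

0.1413 oz/cm³ × 0.0283495 kg/oz ÷ 10⁻⁶ m³/cm³ = 4005.78 kg/m³
4005.78 kg/m³ ÷ 0.001 kg/g × 0.0283168 m³/ft³ = 113431 g/ft³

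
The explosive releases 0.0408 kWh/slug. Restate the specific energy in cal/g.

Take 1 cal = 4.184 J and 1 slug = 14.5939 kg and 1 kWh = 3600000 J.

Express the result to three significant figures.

2.41 cal/g

0.0408 kWh/slug × 3600000 J/kWh ÷ 14.5939 kg/slug = 10064.5 J/kg
10064.5 J/kg ÷ 4.184 J/cal × 0.001 kg/g = 2.40547 cal/g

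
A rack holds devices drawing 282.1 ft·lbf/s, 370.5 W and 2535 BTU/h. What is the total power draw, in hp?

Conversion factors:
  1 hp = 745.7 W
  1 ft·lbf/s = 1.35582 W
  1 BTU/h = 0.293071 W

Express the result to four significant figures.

282.1 ft·lbf/s × 1.35582 = 382.477 W
370.5 W (already W)
2535 BTU/h × 0.293071 = 742.935 W
Total: 382.477 + 370.5 + 742.935 = 1495.91 W
In hp: 1495.91 / 745.7 = 2.00605 hp

2.006 hp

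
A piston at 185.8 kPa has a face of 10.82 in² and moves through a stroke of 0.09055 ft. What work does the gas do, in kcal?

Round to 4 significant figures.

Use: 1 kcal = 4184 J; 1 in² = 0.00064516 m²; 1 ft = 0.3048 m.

185.8 kPa → 185800 Pa
10.82 in² → 0.00698063 m²
F = P × A = 185800 × 0.00698063 = 1297 N
0.09055 ft → 0.0275996 m
W = F × d = 1297 × 0.0275996 = 35.7967 J
In kcal: 35.7967 / 4184 = 0.00855562 kcal

0.008556 kcal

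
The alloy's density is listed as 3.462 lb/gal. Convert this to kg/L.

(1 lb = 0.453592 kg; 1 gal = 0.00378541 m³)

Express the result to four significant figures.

0.4148 kg/L

3.462 lb/gal × 0.453592 kg/lb ÷ 0.00378541 m³/gal = 414.839 kg/m³
414.839 kg/m³ × 0.001 m³/L = 0.414839 kg/L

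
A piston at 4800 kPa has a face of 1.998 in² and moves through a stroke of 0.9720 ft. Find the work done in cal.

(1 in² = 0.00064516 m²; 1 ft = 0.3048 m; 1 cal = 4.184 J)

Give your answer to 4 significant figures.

4800 kPa → 4.8×10⁶ Pa
1.998 in² → 0.00128903 m²
F = P × A = 4.8×10⁶ × 0.00128903 = 6187.34 N
0.9720 ft → 0.296266 m
W = F × d = 6187.34 × 0.296266 = 1833.1 J
In cal: 1833.1 / 4.184 = 438.121 cal

438.1 cal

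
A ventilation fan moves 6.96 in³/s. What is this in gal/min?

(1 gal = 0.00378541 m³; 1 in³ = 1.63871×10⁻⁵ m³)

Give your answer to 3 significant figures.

6.96 in³/s × 1.63871×10⁻⁵ m³/in³ = 1.14054×10⁻⁴ m³/s
1.14054×10⁻⁴ m³/s ÷ 0.00378541 m³/gal × 60 s/min = 1.80779 gal/min

1.81 gal/min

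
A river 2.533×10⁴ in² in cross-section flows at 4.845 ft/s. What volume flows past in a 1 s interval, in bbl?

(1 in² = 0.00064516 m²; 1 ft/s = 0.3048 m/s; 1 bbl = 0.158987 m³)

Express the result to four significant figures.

4.845 ft/s × 0.3048 → 1.47676 m/s
2.533×10⁴ in² × 0.00064516 → 16.3419 m²
V = v × A × t = 1.47676 m/s × 16.3419 m² × 1 s = 24.1331 m³
24.1331 m³ ÷ (0.158987 m³/bbl) = 151.793 bbl

151.8 bbl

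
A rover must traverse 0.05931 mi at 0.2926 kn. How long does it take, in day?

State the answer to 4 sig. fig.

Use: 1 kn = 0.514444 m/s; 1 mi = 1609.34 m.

0.05931 mi × 1609.34 → 95.45 m
0.2926 kn × 0.514444 → 0.150526 m/s
t = d / v = 95.45 m / 0.150526 m/s = 634.11 s
634.11 s ÷ (86400 s/day) = 0.00733924 day

0.007339 day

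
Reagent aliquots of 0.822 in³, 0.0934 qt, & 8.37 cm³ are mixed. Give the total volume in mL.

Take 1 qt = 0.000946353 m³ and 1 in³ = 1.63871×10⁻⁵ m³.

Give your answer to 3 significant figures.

0.822 in³ × 1.63871×10⁻⁵ = 1.34702×10⁻⁵ m³
0.0934 qt × 0.000946353 = 8.83894×10⁻⁵ m³
8.37 cm³ × 10⁻⁶ = 8.37×10⁻⁶ m³
Combined: 1.34702×10⁻⁵ + 8.83894×10⁻⁵ + 8.37×10⁻⁶ = 1.1023×10⁻⁴ m³
In mL: 1.1023×10⁻⁴ / 10⁻⁶ = 110.23 mL

110 mL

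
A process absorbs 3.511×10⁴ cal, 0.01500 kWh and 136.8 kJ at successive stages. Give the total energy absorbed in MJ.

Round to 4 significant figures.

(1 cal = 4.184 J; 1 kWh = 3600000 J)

0.3377 MJ

3.511×10⁴ cal × 4.184 → 146900 J
0.01500 kWh × 3600000 → 54000 J
136.8 kJ × 1000 → 136800 J
Sum: 146900 + 54000 + 136800 = 337700 J
In MJ: 337700 / 1000000 = 0.3377 MJ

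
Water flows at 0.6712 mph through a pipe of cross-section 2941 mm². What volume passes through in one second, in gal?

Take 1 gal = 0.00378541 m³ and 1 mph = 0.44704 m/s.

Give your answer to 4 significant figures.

0.2331 gal

0.6712 mph × 0.44704 → 0.300053 m/s
2941 mm² × 10⁻⁶ → 0.002941 m²
V = v × A × t = 0.300053 m/s × 0.002941 m² × 1 s = 8.82456×10⁻⁴ m³
8.82456×10⁻⁴ m³ ÷ (0.00378541 m³/gal) = 0.23312 gal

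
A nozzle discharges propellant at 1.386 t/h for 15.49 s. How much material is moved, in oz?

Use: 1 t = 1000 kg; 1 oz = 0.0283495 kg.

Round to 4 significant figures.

1.386 t/h → 0.385 kg/s
m = ṁ × t = 0.385 × 15.49 = 5.96365 kg
In oz: 5.96365 / 0.0283495 = 210.362 oz

210.4 oz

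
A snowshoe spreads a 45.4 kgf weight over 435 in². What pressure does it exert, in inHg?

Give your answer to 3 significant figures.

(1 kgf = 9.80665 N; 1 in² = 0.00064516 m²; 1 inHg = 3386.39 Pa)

45.4 kgf × 9.80665 → 445.222 N
435 in² × 0.00064516 → 0.280645 m²
P = F / A = 445.222 N / 0.280645 m² = 1586.42 Pa
1586.42 Pa ÷ (3386.39 Pa/inHg) = 0.468469 inHg

0.468 inHg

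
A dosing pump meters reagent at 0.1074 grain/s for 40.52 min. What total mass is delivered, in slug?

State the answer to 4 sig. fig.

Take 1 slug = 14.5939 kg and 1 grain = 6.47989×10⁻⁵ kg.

0.1074 grain/s → 6.9594×10⁻⁶ kg/s
40.52 min → 2431.2 s
m = ṁ × t = 6.9594×10⁻⁶ × 2431.2 = 0.0169197 kg
In slug: 0.0169197 / 14.5939 = 0.00115937 slug

0.001159 slug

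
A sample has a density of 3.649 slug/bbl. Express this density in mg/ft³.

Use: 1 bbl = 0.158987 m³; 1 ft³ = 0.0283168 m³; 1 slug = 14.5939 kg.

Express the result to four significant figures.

9.485×10⁶ mg/ft³

3.649 slug/bbl × 14.5939 kg/slug ÷ 0.158987 m³/bbl = 334.953 kg/m³
334.953 kg/m³ ÷ 10⁻⁶ kg/mg × 0.0283168 m³/ft³ = 9.4848×10⁶ mg/ft³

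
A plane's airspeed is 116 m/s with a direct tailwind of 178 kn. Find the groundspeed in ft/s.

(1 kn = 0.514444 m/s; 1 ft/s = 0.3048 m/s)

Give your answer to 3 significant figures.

116 m/s (already m/s)
178 kn × 0.514444 → 91.571 m/s
Combined: 116 + 91.571 = 207.571 m/s
In ft/s: 207.571 / 0.3048 = 681.007 ft/s

681 ft/s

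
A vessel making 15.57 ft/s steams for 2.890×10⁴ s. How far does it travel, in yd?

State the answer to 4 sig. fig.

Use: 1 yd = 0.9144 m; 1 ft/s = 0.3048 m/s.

1.500×10⁵ yd

15.57 ft/s × 0.3048 → 4.74574 m/s
d = v × t = 4.74574 m/s × 28900 s = 137152 m
137152 m ÷ (0.9144 m/yd) = 149991 yd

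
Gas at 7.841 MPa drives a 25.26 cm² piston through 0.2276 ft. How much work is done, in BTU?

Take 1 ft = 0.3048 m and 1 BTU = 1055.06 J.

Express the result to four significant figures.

7.841 MPa → 7.841×10⁶ Pa
25.26 cm² → 0.002526 m²
F = P × A = 7.841×10⁶ × 0.002526 = 19806.4 N
0.2276 ft → 0.0693725 m
W = F × d = 19806.4 × 0.0693725 = 1374.02 J
In BTU: 1374.02 / 1055.06 = 1.30231 BTU

1.302 BTU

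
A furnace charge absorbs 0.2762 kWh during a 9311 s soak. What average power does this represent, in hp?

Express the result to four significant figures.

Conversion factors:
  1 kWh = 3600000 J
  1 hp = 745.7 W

0.2762 kWh × 3600000 = 994320 J
P = E / t = 994320 J / 9311 s = 106.79 W
106.79 W ÷ (745.7 W/hp) = 0.143208 hp

0.1432 hp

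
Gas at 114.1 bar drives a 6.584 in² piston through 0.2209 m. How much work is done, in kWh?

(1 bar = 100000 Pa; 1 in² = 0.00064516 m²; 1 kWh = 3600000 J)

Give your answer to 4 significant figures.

114.1 bar → 1.141×10⁷ Pa
6.584 in² → 0.00424773 m²
F = P × A = 1.141×10⁷ × 0.00424773 = 48466.6 N
W = F × d = 48466.6 × 0.2209 = 10706.3 J
In kWh: 10706.3 / 3600000 = 0.00297397 kWh

0.002974 kWh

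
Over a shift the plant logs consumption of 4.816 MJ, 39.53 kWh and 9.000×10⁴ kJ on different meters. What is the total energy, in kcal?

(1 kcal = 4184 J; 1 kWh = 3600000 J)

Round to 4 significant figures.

5.667×10⁴ kcal

4.816 MJ × 1000000 = 4.816×10⁶ J
39.53 kWh × 3600000 = 1.42308×10⁸ J
9.000×10⁴ kJ × 1000 = 9×10⁷ J
Sum: 4.816×10⁶ + 1.42308×10⁸ + 9×10⁷ = 2.37124×10⁸ J
In kcal: 2.37124×10⁸ / 4184 = 56674 kcal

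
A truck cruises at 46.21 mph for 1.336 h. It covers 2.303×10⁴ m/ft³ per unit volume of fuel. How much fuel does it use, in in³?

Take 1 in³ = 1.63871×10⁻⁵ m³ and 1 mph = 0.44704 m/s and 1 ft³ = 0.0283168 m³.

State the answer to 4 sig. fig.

46.21 mph → 20.6577 m/s
1.336 h → 4809.6 s
d = v × t = 20.6577 × 4809.6 = 99355.3 m
2.303×10⁴ m/ft³ → 813298 m/m³
V = d / (distance per unit fuel) = 99355.3 / 813298 = 0.122163 m³
In in³: 0.122163 / 1.63871×10⁻⁵ = 7454.83 in³

7455 in³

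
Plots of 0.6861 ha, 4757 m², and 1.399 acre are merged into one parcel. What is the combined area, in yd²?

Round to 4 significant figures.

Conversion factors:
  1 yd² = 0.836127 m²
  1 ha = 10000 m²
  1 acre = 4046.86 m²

2.067×10⁴ yd²

0.6861 ha × 10000 → 6861 m²
4757 m² (already m²)
1.399 acre × 4046.86 → 5661.56 m²
Sum: 6861 + 4757 + 5661.56 = 17279.6 m²
In yd²: 17279.6 / 0.836127 = 20666.2 yd²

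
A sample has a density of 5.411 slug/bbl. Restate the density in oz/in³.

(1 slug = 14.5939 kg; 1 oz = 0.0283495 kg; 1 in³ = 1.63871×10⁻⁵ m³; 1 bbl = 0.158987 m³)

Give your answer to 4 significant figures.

5.411 slug/bbl × 14.5939 kg/slug ÷ 0.158987 m³/bbl = 496.692 kg/m³
496.692 kg/m³ ÷ 0.0283495 kg/oz × 1.63871×10⁻⁵ m³/in³ = 0.287107 oz/in³

0.2871 oz/in³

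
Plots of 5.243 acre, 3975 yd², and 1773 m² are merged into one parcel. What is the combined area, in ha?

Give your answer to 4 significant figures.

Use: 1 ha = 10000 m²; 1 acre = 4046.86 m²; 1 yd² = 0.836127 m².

2.631 ha

5.243 acre × 4046.86 = 21217.7 m²
3975 yd² × 0.836127 = 3323.6 m²
1773 m² (already m²)
Sum: 21217.7 + 3323.6 + 1773 = 26314.3 m²
In ha: 26314.3 / 10000 = 2.63143 ha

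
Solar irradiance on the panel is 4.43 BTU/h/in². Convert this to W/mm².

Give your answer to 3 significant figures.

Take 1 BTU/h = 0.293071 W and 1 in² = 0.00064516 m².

0.00201 W/mm²

4.43 BTU/h/in² × 0.293071 W/BTU/h ÷ 0.00064516 m²/in² = 2012.38 W/m²
2012.38 W/m² × 10⁻⁶ m²/mm² = 0.00201238 W/mm²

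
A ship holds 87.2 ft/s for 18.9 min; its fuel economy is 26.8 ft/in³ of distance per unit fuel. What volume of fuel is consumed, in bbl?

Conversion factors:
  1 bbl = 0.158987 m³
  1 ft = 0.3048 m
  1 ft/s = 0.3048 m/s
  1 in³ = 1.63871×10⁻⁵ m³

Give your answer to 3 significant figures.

87.2 ft/s → 26.5786 m/s
18.9 min → 1134 s
d = v × t = 26.5786 × 1134 = 30140.1 m
26.8 ft/in³ → 498480 m/m³
V = d / (distance per unit fuel) = 30140.1 / 498480 = 0.060464 m³
In bbl: 0.060464 / 0.158987 = 0.380308 bbl

0.380 bbl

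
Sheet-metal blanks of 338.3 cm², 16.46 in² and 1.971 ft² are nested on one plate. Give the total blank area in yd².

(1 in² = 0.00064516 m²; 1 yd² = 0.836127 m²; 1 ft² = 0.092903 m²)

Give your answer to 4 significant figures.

338.3 cm² × 0.0001 → 0.03383 m²
16.46 in² × 0.00064516 → 0.0106193 m²
1.971 ft² × 0.092903 → 0.183112 m²
Sum: 0.03383 + 0.0106193 + 0.183112 = 0.227561 m²
In yd²: 0.227561 / 0.836127 = 0.272161 yd²

0.2722 yd²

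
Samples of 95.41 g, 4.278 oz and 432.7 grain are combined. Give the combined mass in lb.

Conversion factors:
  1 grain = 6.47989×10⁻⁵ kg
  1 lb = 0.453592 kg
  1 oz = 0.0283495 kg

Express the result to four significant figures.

0.5395 lb

95.41 g × 0.001 = 0.09541 kg
4.278 oz × 0.0283495 = 0.121279 kg
432.7 grain × 6.47989×10⁻⁵ = 0.0280385 kg
Sum: 0.09541 + 0.121279 + 0.0280385 = 0.244728 kg
In lb: 0.244728 / 0.453592 = 0.539533 lb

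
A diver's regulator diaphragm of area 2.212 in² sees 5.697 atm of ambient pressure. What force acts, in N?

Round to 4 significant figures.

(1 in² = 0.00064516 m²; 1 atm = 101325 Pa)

5.697 atm × 101325 = 577249 Pa
2.212 in² × 0.00064516 = 0.00142709 m²
F = P × A = 577249 Pa × 0.00142709 m² = 823.786 N

823.8 N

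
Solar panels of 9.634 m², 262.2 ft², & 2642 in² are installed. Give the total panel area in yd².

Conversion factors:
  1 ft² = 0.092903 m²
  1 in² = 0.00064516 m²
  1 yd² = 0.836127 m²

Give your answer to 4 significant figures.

42.69 yd²

9.634 m² (already m²)
262.2 ft² × 0.092903 → 24.3592 m²
2642 in² × 0.00064516 → 1.70451 m²
Total: 9.634 + 24.3592 + 1.70451 = 35.6977 m²
In yd²: 35.6977 / 0.836127 = 42.6941 yd²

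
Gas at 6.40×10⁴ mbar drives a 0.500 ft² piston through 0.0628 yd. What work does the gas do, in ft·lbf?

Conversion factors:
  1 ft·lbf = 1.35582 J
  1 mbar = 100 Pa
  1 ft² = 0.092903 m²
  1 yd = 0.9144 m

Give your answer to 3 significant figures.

1.26×10⁴ ft·lbf

6.40×10⁴ mbar → 6.4×10⁶ Pa
0.500 ft² → 0.0464515 m²
F = P × A = 6.4×10⁶ × 0.0464515 = 297290 N
0.0628 yd → 0.0574243 m
W = F × d = 297290 × 0.0574243 = 17071.7 J
In ft·lbf: 17071.7 / 1.35582 = 12591.4 ft·lbf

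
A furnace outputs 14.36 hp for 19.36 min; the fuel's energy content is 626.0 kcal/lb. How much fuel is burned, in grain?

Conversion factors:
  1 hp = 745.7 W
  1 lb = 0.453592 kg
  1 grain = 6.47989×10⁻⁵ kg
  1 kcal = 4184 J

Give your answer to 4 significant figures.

3.324×10⁴ grain

14.36 hp → 10708.3 W
19.36 min → 1161.6 s
E = P × t = 10708.3 × 1161.6 = 1.24388×10⁷ J
626.0 kcal/lb → 5.77432×10⁶ J/kg
m = E / e_s = 1.24388×10⁷ / 5.77432×10⁶ = 2.15416 kg
In grain: 2.15416 / 6.47989×10⁻⁵ = 33243.8 grain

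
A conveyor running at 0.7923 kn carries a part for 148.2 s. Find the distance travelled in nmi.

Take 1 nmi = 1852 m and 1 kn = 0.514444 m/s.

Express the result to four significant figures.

0.03262 nmi

0.7923 kn × 0.514444 = 0.407594 m/s
d = v × t = 0.407594 m/s × 148.2 s = 60.4054 m
60.4054 m ÷ (1852 m/nmi) = 0.0326163 nmi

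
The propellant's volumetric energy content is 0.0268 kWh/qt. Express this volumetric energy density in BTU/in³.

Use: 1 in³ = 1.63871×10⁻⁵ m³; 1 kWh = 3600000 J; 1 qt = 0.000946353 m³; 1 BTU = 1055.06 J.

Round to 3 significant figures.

1.58 BTU/in³

0.0268 kWh/qt × 3600000 J/kWh ÷ 0.000946353 m³/qt = 1.01949×10⁸ J/m³
1.01949×10⁸ J/m³ ÷ 1055.06 J/BTU × 1.63871×10⁻⁵ m³/in³ = 1.58346 BTU/in³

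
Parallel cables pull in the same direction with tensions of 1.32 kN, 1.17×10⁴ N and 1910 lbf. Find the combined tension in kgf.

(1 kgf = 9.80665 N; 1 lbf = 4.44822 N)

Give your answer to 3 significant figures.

2190 kgf

1.32 kN × 1000 = 1320 N
1.17×10⁴ N (already N)
1910 lbf × 4.44822 = 8496.1 N
Sum: 1320 + 11700 + 8496.1 = 21516.1 N
In kgf: 21516.1 / 9.80665 = 2194.03 kgf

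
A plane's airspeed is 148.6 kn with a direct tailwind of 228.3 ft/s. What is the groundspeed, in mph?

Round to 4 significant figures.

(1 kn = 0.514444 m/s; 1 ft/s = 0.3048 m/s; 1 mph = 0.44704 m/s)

148.6 kn × 0.514444 → 76.4464 m/s
228.3 ft/s × 0.3048 → 69.5858 m/s
Sum: 76.4464 + 69.5858 = 146.032 m/s
In mph: 146.032 / 0.44704 = 326.664 mph

326.7 mph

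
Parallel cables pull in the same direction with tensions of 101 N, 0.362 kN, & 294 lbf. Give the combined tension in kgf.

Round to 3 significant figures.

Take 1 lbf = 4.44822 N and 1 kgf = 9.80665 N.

101 N (already N)
0.362 kN × 1000 → 362 N
294 lbf × 4.44822 → 1307.78 N
Total: 101 + 362 + 1307.78 = 1770.78 N
In kgf: 1770.78 / 9.80665 = 180.569 kgf

181 kgf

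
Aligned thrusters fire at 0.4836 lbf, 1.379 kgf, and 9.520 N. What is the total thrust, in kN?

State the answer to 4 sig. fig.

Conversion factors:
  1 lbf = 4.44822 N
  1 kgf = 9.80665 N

0.4836 lbf × 4.44822 → 2.15116 N
1.379 kgf × 9.80665 → 13.5234 N
9.520 N (already N)
Total: 2.15116 + 13.5234 + 9.52 = 25.1946 N
In kN: 25.1946 / 1000 = 0.0251946 kN

0.02519 kN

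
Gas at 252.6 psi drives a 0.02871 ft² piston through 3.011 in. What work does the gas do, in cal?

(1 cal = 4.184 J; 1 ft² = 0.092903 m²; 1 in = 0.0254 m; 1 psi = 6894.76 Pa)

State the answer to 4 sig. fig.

84.91 cal

252.6 psi → 1.74162×10⁶ Pa
0.02871 ft² → 0.00266725 m²
F = P × A = 1.74162×10⁶ × 0.00266725 = 4645.34 N
3.011 in → 0.0764794 m
W = F × d = 4645.34 × 0.0764794 = 355.273 J
In cal: 355.273 / 4.184 = 84.9123 cal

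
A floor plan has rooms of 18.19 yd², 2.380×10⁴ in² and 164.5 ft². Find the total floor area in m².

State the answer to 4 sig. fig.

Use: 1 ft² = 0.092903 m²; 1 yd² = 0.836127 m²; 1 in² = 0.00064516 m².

18.19 yd² × 0.836127 → 15.2092 m²
2.380×10⁴ in² × 0.00064516 → 15.3548 m²
164.5 ft² × 0.092903 → 15.2825 m²
Combined: 15.2092 + 15.3548 + 15.2825 = 45.8465 m²

45.85 m²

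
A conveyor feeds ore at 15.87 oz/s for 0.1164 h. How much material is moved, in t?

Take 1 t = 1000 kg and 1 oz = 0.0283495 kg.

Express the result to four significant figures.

15.87 oz/s → 0.449907 kg/s
0.1164 h → 419.04 s
m = ṁ × t = 0.449907 × 419.04 = 188.529 kg
In t: 188.529 / 1000 = 0.188529 t

0.1885 t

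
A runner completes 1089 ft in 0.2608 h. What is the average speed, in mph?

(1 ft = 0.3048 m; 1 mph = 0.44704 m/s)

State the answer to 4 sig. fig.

0.7908 mph

1089 ft × 0.3048 → 331.927 m
0.2608 h × 3600 → 938.88 s
v = d / t = 331.927 m / 938.88 s = 0.353535 m/s
0.353535 m/s ÷ (0.44704 m/s/mph) = 0.790835 mph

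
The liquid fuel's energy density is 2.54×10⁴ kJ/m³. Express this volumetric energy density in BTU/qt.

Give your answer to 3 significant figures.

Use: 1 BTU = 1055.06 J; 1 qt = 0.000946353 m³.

22.8 BTU/qt

2.54×10⁴ kJ/m³ × 1000 J/kJ = 2.54×10⁷ J/m³
2.54×10⁷ J/m³ ÷ 1055.06 J/BTU × 0.000946353 m³/qt = 22.7829 BTU/qt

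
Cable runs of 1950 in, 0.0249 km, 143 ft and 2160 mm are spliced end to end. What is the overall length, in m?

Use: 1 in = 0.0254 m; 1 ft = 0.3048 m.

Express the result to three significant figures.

1950 in × 0.0254 → 49.53 m
0.0249 km × 1000 → 24.9 m
143 ft × 0.3048 → 43.5864 m
2160 mm × 0.001 → 2.16 m
Sum: 49.53 + 24.9 + 43.5864 + 2.16 = 120.176 m

120 m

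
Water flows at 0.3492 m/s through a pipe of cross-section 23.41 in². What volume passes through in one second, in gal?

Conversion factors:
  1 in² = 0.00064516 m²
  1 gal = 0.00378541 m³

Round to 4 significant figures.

23.41 in² × 0.00064516 = 0.0151032 m²
V = v × A × t = 0.3492 m/s × 0.0151032 m² × 1 s = 0.00527404 m³
0.00527404 m³ ÷ (0.00378541 m³/gal) = 1.39325 gal

1.393 gal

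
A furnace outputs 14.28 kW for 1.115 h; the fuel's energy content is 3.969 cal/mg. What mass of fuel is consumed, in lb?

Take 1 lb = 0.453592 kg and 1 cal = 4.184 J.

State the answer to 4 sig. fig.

14.28 kW → 14280 W
1.115 h → 4014 s
E = P × t = 14280 × 4014 = 5.73199×10⁷ J
3.969 cal/mg → 1.66063×10⁷ J/kg
m = E / e_s = 5.73199×10⁷ / 1.66063×10⁷ = 3.4517 kg
In lb: 3.4517 / 0.453592 = 7.6097 lb

7.610 lb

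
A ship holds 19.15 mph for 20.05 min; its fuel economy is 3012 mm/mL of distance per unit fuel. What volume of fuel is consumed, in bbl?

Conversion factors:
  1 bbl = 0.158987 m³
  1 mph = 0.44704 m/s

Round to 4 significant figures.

0.02151 bbl

19.15 mph → 8.56082 m/s
20.05 min → 1203 s
d = v × t = 8.56082 × 1203 = 10298.7 m
3012 mm/mL → 3.012×10⁶ m/m³
V = d / (distance per unit fuel) = 10298.7 / 3.012×10⁶ = 0.00341922 m³
In bbl: 0.00341922 / 0.158987 = 0.0215063 bbl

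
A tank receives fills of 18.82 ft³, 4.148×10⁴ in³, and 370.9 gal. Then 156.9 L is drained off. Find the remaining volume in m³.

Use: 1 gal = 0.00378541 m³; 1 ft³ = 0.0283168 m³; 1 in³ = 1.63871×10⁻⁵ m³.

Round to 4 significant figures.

18.82 ft³ × 0.0283168 → 0.532922 m³
4.148×10⁴ in³ × 1.63871×10⁻⁵ → 0.679737 m³
370.9 gal × 0.00378541 → 1.40401 m³
156.9 L × 0.001 → 0.1569 m³
Result: 0.532922 + 0.679737 + 1.40401 − 0.1569 = 2.45977 m³

2.460 m³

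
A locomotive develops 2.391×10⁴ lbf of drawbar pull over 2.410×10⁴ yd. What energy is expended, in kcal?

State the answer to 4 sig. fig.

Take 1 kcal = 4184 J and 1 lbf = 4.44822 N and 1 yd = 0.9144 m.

2.391×10⁴ lbf × 4.44822 = 106357 N
2.410×10⁴ yd × 0.9144 = 22037 m
W = F × d = 106357 N × 22037 m = 2.34379×10⁹ J
2.34379×10⁹ J ÷ (4184 J/kcal) = 560179 kcal

5.602×10⁵ kcal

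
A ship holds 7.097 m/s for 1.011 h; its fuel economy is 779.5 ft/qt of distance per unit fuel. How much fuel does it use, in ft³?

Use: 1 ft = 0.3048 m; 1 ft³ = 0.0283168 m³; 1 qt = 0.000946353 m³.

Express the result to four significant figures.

1.011 h → 3639.6 s
d = v × t = 7.097 × 3639.6 = 25830.2 m
779.5 ft/qt → 251060 m/m³
V = d / (distance per unit fuel) = 25830.2 / 251060 = 0.102885 m³
In ft³: 0.102885 / 0.0283168 = 3.63336 ft³

3.633 ft³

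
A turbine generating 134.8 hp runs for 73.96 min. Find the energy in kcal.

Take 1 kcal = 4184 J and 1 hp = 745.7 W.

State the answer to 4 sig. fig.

1.066×10⁵ kcal

134.8 hp × 745.7 = 100520 W
73.96 min × 60 = 4437.6 s
E = P × t = 100520 W × 4437.6 s = 4.46068×10⁸ J
4.46068×10⁸ J ÷ (4184 J/kcal) = 106613 kcal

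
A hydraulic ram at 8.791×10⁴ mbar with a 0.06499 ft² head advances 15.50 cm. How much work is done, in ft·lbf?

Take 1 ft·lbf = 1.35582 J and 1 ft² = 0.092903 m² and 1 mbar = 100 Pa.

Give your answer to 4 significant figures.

6068 ft·lbf

8.791×10⁴ mbar → 8.791×10⁶ Pa
0.06499 ft² → 0.00603777 m²
F = P × A = 8.791×10⁶ × 0.00603777 = 53078 N
15.50 cm → 0.155 m
W = F × d = 53078 × 0.155 = 8227.09 J
In ft·lbf: 8227.09 / 1.35582 = 6067.98 ft·lbf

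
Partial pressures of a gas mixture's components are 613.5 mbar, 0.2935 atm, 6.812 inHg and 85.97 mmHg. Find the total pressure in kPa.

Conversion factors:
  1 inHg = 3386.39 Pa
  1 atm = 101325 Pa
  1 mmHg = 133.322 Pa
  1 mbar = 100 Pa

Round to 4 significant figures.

613.5 mbar × 100 = 61350 Pa
0.2935 atm × 101325 = 29738.9 Pa
6.812 inHg × 3386.39 = 23068.1 Pa
85.97 mmHg × 133.322 = 11461.7 Pa
Total: 61350 + 29738.9 + 23068.1 + 11461.7 = 125619 Pa
In kPa: 125619 / 1000 = 125.619 kPa

125.6 kPa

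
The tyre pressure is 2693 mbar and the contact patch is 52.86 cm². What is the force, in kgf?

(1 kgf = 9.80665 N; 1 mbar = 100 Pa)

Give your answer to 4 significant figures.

2693 mbar × 100 = 269300 Pa
52.86 cm² × 0.0001 = 0.005286 m²
F = P × A = 269300 Pa × 0.005286 m² = 1423.52 N
1423.52 N ÷ (9.80665 N/kgf) = 145.159 kgf

145.2 kgf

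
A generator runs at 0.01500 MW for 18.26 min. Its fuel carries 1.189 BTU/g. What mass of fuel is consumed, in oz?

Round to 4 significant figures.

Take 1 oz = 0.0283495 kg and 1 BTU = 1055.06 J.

0.01500 MW → 15000 W
18.26 min → 1095.6 s
E = P × t = 15000 × 1095.6 = 1.6434×10⁷ J
1.189 BTU/g → 1.25447×10⁶ J/kg
m = E / e_s = 1.6434×10⁷ / 1.25447×10⁶ = 13.1004 kg
In oz: 13.1004 / 0.0283495 = 462.103 oz

462.1 oz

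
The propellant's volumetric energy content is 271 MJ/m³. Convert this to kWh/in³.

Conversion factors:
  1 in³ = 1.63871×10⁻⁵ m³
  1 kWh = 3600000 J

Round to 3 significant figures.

271 MJ/m³ × 1000000 J/MJ = 2.71×10⁸ J/m³
2.71×10⁸ J/m³ ÷ 3600000 J/kWh × 1.63871×10⁻⁵ m³/in³ = 0.00123358 kWh/in³

0.00123 kWh/in³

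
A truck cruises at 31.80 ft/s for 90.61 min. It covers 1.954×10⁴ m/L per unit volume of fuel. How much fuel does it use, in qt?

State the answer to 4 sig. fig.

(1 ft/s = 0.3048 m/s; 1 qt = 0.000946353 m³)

2.850 qt

31.80 ft/s → 9.69264 m/s
90.61 min → 5436.6 s
d = v × t = 9.69264 × 5436.6 = 52695 m
1.954×10⁴ m/L → 1.954×10⁷ m/m³
V = d / (distance per unit fuel) = 52695 / 1.954×10⁷ = 0.00269678 m³
In qt: 0.00269678 / 0.000946353 = 2.84966 qt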